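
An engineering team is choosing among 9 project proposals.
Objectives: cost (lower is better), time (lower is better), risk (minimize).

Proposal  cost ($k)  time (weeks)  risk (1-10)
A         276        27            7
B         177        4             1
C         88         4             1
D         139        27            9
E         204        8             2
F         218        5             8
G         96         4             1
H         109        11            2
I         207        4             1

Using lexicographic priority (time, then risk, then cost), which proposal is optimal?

C

First minimize time: best is 4, kept {B, C, G, I}.
Then minimize risk: best is 1, kept {B, C, G, I}.
Then minimize cost: best is 88, kept {C}.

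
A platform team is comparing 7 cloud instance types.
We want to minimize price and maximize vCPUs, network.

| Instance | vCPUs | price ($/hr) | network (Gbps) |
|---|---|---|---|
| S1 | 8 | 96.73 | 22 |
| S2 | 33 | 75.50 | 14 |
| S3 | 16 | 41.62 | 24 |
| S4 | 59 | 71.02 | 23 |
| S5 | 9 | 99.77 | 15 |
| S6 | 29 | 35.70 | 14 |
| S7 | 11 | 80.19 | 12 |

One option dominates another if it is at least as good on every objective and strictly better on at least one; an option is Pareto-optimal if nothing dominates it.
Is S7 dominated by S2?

Yes

S2 vs S7: vCPUs 33≥11, price 75.50≤80.19, network 14≥12 — S2 is at least as good on every objective with at least one strict improvement.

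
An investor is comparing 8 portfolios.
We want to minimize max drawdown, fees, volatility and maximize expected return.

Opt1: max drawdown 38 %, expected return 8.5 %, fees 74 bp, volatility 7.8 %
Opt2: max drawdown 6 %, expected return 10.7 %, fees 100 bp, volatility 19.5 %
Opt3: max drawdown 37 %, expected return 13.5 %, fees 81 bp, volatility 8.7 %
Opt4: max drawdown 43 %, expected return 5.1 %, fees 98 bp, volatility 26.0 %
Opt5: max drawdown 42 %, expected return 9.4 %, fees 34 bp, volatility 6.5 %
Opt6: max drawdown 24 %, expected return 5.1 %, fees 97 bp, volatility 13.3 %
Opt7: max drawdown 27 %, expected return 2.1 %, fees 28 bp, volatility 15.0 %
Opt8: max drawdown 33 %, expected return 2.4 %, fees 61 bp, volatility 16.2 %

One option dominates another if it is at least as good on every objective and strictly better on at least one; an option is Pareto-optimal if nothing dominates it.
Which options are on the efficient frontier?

Opt1: not dominated.
Opt2: not dominated (best max drawdown).
Opt3: not dominated (best expected return).
Opt4: dominated by Opt1 (max drawdown 38≤43, expected return 8.5≥5.1, fees 74≤98, volatility 7.8≤26.0).
Opt5: not dominated (best volatility).
Opt6: not dominated.
Opt7: not dominated (best fees).
Opt8: not dominated.

Opt1, Opt2, Opt3, Opt5, Opt6, Opt7, Opt8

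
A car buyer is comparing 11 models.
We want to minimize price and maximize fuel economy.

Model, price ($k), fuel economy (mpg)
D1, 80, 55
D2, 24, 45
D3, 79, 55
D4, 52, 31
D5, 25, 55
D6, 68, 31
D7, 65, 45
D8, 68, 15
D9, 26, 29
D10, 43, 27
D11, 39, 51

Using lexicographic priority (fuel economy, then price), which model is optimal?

D5

First maximize fuel economy: best is 55, kept {D1, D3, D5}.
Then minimize price: best is 25, kept {D5}.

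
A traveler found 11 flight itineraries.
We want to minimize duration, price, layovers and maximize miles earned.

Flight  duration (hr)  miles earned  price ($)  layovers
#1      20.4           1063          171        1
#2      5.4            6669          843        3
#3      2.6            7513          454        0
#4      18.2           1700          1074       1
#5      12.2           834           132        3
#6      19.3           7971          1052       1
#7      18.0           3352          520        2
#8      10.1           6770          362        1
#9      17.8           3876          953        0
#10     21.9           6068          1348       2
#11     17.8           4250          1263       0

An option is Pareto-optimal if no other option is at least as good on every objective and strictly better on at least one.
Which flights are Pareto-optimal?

#1, #3, #5, #6, #8

#1: not dominated.
#2: dominated by #3 (duration 2.6≤5.4, miles earned 7513≥6669, price 454≤843, layovers 0≤3).
#3: not dominated (best duration).
#4: dominated by #3 (duration 2.6≤18.2, miles earned 7513≥1700, price 454≤1074, layovers 0≤1).
#5: not dominated (best price).
#6: not dominated (best miles earned).
#7: dominated by #3 (duration 2.6≤18.0, miles earned 7513≥3352, price 454≤520, layovers 0≤2).
#8: not dominated.
#9: dominated by #3 (duration 2.6≤17.8, miles earned 7513≥3876, price 454≤953, layovers 0≤0).
#10: dominated by #3 (duration 2.6≤21.9, miles earned 7513≥6068, price 454≤1348, layovers 0≤2).
#11: dominated by #3 (duration 2.6≤17.8, miles earned 7513≥4250, price 454≤1263, layovers 0≤0).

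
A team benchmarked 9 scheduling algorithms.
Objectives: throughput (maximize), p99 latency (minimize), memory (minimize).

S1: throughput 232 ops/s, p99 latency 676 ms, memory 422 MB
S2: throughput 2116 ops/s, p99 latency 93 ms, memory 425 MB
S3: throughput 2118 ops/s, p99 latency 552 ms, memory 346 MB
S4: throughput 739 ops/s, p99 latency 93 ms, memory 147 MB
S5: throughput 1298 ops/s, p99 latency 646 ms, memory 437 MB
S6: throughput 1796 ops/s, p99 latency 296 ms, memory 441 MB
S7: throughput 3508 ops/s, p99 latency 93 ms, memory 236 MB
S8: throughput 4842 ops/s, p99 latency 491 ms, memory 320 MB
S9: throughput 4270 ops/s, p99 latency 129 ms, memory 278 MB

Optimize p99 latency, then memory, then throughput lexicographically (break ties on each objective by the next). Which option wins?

S4

First minimize p99 latency: best is 93, kept {S2, S4, S7}.
Then minimize memory: best is 147, kept {S4}.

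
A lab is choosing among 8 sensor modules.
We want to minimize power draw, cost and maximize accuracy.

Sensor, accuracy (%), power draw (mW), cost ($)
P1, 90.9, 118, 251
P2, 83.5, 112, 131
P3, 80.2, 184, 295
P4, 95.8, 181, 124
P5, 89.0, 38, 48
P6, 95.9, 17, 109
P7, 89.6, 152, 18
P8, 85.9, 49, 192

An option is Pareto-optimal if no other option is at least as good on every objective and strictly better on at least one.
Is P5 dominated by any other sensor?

No

P1: worse on power draw (118 vs 38).
P2: worse on accuracy (83.5 vs 89.0).
P3: worse on accuracy (80.2 vs 89.0).
P4: worse on power draw (181 vs 38).
P6: worse on cost (109 vs 48).
P7: worse on power draw (152 vs 38).
P8: worse on accuracy (85.9 vs 89.0).
No option is at least as good as P5 on every objective and strictly better on one.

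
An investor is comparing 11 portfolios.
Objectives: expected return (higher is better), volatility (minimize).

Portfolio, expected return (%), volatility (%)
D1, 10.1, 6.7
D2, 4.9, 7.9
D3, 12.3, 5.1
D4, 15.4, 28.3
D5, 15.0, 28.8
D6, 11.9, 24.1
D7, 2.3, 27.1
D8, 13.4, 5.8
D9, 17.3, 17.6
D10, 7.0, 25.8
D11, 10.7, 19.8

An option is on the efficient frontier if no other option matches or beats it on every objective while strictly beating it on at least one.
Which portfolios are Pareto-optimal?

D1: dominated by D3 (expected return 12.3≥10.1, volatility 5.1≤6.7).
D2: dominated by D1 (expected return 10.1≥4.9, volatility 6.7≤7.9).
D3: not dominated (best volatility).
D4: dominated by D9 (expected return 17.3≥15.4, volatility 17.6≤28.3).
D5: dominated by D4 (expected return 15.4≥15.0, volatility 28.3≤28.8).
D6: dominated by D3 (expected return 12.3≥11.9, volatility 5.1≤24.1).
D7: dominated by D1 (expected return 10.1≥2.3, volatility 6.7≤27.1).
D8: not dominated.
D9: not dominated (best expected return).
D10: dominated by D1 (expected return 10.1≥7.0, volatility 6.7≤25.8).
D11: dominated by D3 (expected return 12.3≥10.7, volatility 5.1≤19.8).

D3, D8, D9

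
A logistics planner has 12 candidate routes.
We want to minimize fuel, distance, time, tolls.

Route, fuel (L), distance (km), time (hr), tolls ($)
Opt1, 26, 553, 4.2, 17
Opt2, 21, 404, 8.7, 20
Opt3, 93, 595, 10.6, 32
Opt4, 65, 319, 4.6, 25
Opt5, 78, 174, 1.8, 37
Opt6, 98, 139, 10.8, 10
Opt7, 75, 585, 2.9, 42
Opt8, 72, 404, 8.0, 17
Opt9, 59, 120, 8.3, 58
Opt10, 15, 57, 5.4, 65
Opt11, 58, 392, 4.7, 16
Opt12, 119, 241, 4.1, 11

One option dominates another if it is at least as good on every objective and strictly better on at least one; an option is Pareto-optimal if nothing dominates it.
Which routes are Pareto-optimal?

Opt1: not dominated.
Opt2: not dominated.
Opt3: dominated by Opt1 (fuel 26≤93, distance 553≤595, time 4.2≤10.6, tolls 17≤32).
Opt4: not dominated.
Opt5: not dominated (best time).
Opt6: not dominated (best tolls).
Opt7: not dominated.
Opt8: dominated by Opt11 (fuel 58≤72, distance 392≤404, time 4.7≤8.0, tolls 16≤17).
Opt9: not dominated.
Opt10: not dominated (best fuel).
Opt11: not dominated.
Opt12: not dominated.

Opt1, Opt2, Opt4, Opt5, Opt6, Opt7, Opt9, Opt10, Opt11, Opt12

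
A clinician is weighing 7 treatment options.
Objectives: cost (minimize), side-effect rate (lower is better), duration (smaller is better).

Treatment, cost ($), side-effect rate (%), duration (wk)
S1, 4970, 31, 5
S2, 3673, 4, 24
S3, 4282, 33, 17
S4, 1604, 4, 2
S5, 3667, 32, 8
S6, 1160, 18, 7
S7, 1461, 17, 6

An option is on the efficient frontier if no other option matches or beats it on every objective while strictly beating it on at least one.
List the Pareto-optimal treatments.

S1: dominated by S4 (cost 1604≤4970, side-effect rate 4≤31, duration 2≤5).
S2: dominated by S4 (cost 1604≤3673, side-effect rate 4≤4, duration 2≤24).
S3: dominated by S4 (cost 1604≤4282, side-effect rate 4≤33, duration 2≤17).
S4: not dominated (best duration).
S5: dominated by S4 (cost 1604≤3667, side-effect rate 4≤32, duration 2≤8).
S6: not dominated (best cost).
S7: not dominated.

S4, S6, S7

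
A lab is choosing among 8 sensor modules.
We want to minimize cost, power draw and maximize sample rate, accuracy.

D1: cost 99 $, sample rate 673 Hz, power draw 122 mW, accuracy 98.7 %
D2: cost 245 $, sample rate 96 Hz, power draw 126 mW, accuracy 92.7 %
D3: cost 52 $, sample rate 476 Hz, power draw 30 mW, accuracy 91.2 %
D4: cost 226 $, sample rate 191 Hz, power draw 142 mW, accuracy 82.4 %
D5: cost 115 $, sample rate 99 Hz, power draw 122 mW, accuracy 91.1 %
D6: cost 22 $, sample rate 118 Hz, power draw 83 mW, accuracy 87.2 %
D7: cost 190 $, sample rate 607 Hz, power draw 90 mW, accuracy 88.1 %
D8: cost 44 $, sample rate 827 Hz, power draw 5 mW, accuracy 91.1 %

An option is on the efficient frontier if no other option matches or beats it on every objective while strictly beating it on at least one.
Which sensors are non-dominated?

D1, D3, D6, D8

D1: not dominated (best accuracy).
D2: dominated by D1 (cost 99≤245, sample rate 673≥96, power draw 122≤126, accuracy 98.7≥92.7).
D3: not dominated.
D4: dominated by D1 (cost 99≤226, sample rate 673≥191, power draw 122≤142, accuracy 98.7≥82.4).
D5: dominated by D1 (cost 99≤115, sample rate 673≥99, power draw 122≤122, accuracy 98.7≥91.1).
D6: not dominated (best cost).
D7: dominated by D8 (cost 44≤190, sample rate 827≥607, power draw 5≤90, accuracy 91.1≥88.1).
D8: not dominated (best sample rate).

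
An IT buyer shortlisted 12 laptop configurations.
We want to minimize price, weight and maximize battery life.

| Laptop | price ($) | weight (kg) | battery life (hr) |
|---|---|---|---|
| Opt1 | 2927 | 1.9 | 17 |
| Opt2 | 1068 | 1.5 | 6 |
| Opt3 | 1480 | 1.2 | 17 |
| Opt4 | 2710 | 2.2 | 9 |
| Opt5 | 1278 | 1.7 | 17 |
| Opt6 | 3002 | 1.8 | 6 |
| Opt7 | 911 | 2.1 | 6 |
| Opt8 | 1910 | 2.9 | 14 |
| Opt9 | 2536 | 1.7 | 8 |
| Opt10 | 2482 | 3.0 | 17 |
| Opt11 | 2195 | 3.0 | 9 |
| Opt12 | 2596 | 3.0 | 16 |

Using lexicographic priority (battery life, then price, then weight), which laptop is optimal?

First maximize battery life: best is 17, kept {Opt1, Opt3, Opt5, Opt10}.
Then minimize price: best is 1278, kept {Opt5}.

Opt5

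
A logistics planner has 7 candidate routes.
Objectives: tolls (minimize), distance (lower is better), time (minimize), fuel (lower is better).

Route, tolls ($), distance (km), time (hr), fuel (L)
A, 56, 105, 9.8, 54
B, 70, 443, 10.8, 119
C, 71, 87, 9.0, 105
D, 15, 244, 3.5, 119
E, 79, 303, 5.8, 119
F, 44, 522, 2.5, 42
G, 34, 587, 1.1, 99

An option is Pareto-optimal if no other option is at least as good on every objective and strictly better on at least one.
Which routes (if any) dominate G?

A: worse on tolls (56 vs 34).
B: worse on tolls (70 vs 34).
C: worse on tolls (71 vs 34).
D: worse on time (3.5 vs 1.1).
E: worse on tolls (79 vs 34).
F: worse on tolls (44 vs 34).
No option dominates G.

none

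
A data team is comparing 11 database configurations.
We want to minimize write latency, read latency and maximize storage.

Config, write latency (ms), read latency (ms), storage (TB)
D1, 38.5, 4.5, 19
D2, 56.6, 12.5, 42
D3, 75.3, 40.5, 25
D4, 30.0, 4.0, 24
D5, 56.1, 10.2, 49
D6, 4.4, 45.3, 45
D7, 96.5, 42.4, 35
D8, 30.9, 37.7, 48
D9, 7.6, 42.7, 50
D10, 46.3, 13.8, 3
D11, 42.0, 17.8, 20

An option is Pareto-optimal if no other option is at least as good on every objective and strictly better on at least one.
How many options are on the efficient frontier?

5

D1: dominated by D4 (write latency 30.0≤38.5, read latency 4.0≤4.5, storage 24≥19).
D2: dominated by D5 (write latency 56.1≤56.6, read latency 10.2≤12.5, storage 49≥42).
D3: dominated by D2 (write latency 56.6≤75.3, read latency 12.5≤40.5, storage 42≥25).
D4: not dominated (best read latency).
D5: not dominated.
D6: not dominated (best write latency).
D7: dominated by D2 (write latency 56.6≤96.5, read latency 12.5≤42.4, storage 42≥35).
D8: not dominated.
D9: not dominated (best storage).
D10: dominated by D1 (write latency 38.5≤46.3, read latency 4.5≤13.8, storage 19≥3).
D11: dominated by D4 (write latency 30.0≤42.0, read latency 4.0≤17.8, storage 24≥20).
Pareto-optimal: D4, D5, D6, D8, D9 → 5.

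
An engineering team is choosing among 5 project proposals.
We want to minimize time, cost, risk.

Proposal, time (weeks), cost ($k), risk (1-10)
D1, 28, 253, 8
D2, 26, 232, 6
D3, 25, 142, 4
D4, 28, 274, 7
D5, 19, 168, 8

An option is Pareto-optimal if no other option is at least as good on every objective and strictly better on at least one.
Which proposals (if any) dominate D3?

none

D1: worse on time (28 vs 25).
D2: worse on time (26 vs 25).
D4: worse on time (28 vs 25).
D5: worse on cost (168 vs 142).
No option dominates D3.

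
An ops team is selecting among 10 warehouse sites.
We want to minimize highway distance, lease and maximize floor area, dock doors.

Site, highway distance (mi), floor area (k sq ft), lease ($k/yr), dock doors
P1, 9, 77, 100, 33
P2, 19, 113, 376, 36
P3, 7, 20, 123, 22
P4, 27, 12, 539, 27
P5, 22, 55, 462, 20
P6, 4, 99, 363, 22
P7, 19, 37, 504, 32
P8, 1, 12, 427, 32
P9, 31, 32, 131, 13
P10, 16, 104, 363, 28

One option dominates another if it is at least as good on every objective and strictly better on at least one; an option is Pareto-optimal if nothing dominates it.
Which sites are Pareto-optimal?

P1: not dominated (best lease).
P2: not dominated (best floor area).
P3: not dominated.
P4: dominated by P1 (highway distance 9≤27, floor area 77≥12, lease 100≤539, dock doors 33≥27).
P5: dominated by P1 (highway distance 9≤22, floor area 77≥55, lease 100≤462, dock doors 33≥20).
P6: not dominated.
P7: dominated by P1 (highway distance 9≤19, floor area 77≥37, lease 100≤504, dock doors 33≥32).
P8: not dominated (best highway distance).
P9: dominated by P1 (highway distance 9≤31, floor area 77≥32, lease 100≤131, dock doors 33≥13).
P10: not dominated.

P1, P2, P3, P6, P8, P10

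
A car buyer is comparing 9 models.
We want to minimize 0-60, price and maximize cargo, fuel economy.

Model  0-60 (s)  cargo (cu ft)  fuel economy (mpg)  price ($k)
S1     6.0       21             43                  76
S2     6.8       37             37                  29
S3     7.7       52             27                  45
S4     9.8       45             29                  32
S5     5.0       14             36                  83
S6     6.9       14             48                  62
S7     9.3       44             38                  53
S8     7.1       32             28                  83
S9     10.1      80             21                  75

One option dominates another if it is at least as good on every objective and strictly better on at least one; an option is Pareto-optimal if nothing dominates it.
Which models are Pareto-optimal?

S1, S2, S3, S4, S5, S6, S7, S9

S1: not dominated.
S2: not dominated (best price).
S3: not dominated.
S4: not dominated.
S5: not dominated (best 0-60).
S6: not dominated (best fuel economy).
S7: not dominated.
S8: dominated by S2 (0-60 6.8≤7.1, cargo 37≥32, fuel economy 37≥28, price 29≤83).
S9: not dominated (best cargo).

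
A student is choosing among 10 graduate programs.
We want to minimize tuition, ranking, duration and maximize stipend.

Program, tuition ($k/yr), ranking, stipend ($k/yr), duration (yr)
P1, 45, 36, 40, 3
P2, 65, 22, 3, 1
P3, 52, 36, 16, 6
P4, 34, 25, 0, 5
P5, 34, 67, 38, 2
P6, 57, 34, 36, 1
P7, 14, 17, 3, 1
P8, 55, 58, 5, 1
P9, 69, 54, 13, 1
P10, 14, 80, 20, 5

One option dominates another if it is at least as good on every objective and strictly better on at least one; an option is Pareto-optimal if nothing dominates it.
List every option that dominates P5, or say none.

P1: worse on tuition (45 vs 34).
P2: worse on tuition (65 vs 34).
P3: worse on tuition (52 vs 34).
P4: worse on stipend (0 vs 38).
P6: worse on tuition (57 vs 34).
P7: worse on stipend (3 vs 38).
P8: worse on tuition (55 vs 34).
P9: worse on tuition (69 vs 34).
P10: worse on ranking (80 vs 67).
No option dominates P5.

none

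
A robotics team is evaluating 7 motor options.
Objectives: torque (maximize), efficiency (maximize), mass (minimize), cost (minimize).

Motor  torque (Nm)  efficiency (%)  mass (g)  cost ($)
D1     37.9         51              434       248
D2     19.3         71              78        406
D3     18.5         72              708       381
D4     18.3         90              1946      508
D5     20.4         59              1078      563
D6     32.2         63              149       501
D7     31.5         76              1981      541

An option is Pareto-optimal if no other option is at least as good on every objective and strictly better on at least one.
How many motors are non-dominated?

D1: not dominated (best torque).
D2: not dominated (best mass).
D3: not dominated.
D4: not dominated (best efficiency).
D5: dominated by D6 (torque 32.2≥20.4, efficiency 63≥59, mass 149≤1078, cost 501≤563).
D6: not dominated.
D7: not dominated.
Pareto-optimal: D1, D2, D3, D4, D6, D7 → 6.

6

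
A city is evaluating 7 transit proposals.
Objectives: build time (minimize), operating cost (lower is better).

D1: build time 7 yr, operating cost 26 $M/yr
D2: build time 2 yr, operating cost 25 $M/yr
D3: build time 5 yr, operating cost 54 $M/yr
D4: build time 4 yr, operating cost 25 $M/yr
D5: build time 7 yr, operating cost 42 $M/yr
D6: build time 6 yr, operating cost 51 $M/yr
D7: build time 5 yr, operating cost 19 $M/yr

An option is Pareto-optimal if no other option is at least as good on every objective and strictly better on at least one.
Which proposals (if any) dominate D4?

D2: build time 2≤4, operating cost 25≤25 — dominates D4.
Others (D1, D3, D5, D6, D7) are each worse than D4 on at least one objective.

D2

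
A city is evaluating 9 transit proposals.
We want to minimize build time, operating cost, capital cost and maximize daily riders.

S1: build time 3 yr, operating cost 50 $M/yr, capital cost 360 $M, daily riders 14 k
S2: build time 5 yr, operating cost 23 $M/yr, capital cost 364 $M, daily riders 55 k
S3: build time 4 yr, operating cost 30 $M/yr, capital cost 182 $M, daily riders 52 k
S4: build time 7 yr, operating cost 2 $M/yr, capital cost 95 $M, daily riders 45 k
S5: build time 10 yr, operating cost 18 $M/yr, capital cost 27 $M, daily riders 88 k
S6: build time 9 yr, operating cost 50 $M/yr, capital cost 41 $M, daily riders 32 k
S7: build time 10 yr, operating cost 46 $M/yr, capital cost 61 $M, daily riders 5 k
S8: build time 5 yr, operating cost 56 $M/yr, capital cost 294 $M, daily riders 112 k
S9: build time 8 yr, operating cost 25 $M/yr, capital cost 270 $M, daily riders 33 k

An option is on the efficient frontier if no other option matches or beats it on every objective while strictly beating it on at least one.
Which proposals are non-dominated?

S1, S2, S3, S4, S5, S6, S8

S1: not dominated (best build time).
S2: not dominated.
S3: not dominated.
S4: not dominated (best operating cost).
S5: not dominated (best capital cost).
S6: not dominated.
S7: dominated by S5 (build time 10≤10, operating cost 18≤46, capital cost 27≤61, daily riders 88≥5).
S8: not dominated (best daily riders).
S9: dominated by S4 (build time 7≤8, operating cost 2≤25, capital cost 95≤270, daily riders 45≥33).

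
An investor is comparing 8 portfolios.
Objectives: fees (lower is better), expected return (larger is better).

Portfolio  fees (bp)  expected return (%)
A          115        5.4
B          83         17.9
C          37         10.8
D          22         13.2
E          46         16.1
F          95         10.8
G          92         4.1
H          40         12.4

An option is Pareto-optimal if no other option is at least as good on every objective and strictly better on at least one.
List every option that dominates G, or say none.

B, C, D, E, H

B: fees 83≤92, expected return 17.9≥4.1 — dominates G.
C: fees 37≤92, expected return 10.8≥4.1 — dominates G.
D: fees 22≤92, expected return 13.2≥4.1 — dominates G.
E: fees 46≤92, expected return 16.1≥4.1 — dominates G.
H: fees 40≤92, expected return 12.4≥4.1 — dominates G.
Others (A, F) are each worse than G on at least one objective.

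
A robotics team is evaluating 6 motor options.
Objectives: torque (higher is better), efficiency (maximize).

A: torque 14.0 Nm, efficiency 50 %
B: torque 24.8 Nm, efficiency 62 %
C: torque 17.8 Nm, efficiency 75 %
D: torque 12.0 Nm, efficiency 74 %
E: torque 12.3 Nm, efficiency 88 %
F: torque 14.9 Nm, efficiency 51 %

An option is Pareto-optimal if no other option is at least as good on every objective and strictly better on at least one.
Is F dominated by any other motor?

Yes

B vs F: torque 24.8≥14.9, efficiency 62≥51 — B is at least as good on every objective and strictly better on at least one, so B dominates F.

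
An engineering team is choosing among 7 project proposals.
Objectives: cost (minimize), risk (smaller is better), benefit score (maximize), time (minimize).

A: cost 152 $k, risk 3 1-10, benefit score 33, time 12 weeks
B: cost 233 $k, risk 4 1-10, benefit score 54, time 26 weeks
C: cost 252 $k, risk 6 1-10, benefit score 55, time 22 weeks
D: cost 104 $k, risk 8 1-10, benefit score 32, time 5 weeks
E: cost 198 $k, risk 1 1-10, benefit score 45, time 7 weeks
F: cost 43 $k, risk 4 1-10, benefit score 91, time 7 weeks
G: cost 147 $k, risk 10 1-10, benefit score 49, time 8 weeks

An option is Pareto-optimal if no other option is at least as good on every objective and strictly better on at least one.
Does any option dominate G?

Yes

F vs G: cost 43≤147, risk 4≤10, benefit score 91≥49, time 7≤8 — F is at least as good on every objective and strictly better on at least one, so F dominates G.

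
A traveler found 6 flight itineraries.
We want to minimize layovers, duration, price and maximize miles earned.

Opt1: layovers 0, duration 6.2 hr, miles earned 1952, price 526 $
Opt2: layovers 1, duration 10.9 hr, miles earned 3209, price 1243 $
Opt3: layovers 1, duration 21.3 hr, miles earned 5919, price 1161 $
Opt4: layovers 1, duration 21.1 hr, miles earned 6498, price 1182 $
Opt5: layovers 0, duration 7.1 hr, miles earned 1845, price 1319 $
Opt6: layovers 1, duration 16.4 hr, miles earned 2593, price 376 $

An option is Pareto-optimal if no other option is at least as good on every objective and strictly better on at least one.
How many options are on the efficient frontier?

5

Opt1: not dominated (best duration).
Opt2: not dominated.
Opt3: not dominated.
Opt4: not dominated (best miles earned).
Opt5: dominated by Opt1 (layovers 0≤0, duration 6.2≤7.1, miles earned 1952≥1845, price 526≤1319).
Opt6: not dominated (best price).
Pareto-optimal: Opt1, Opt2, Opt3, Opt4, Opt6 → 5.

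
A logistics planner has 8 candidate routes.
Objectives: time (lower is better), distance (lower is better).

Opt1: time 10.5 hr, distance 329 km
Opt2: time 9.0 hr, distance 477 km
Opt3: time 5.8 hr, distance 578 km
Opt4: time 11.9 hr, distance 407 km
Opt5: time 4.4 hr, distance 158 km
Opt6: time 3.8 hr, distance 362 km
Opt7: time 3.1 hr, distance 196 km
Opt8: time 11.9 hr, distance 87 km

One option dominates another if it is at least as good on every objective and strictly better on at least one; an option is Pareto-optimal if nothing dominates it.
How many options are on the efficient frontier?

Opt1: dominated by Opt5 (time 4.4≤10.5, distance 158≤329).
Opt2: dominated by Opt5 (time 4.4≤9.0, distance 158≤477).
Opt3: dominated by Opt5 (time 4.4≤5.8, distance 158≤578).
Opt4: dominated by Opt1 (time 10.5≤11.9, distance 329≤407).
Opt5: not dominated.
Opt6: dominated by Opt7 (time 3.1≤3.8, distance 196≤362).
Opt7: not dominated (best time).
Opt8: not dominated (best distance).
Pareto-optimal: Opt5, Opt7, Opt8 → 3.

3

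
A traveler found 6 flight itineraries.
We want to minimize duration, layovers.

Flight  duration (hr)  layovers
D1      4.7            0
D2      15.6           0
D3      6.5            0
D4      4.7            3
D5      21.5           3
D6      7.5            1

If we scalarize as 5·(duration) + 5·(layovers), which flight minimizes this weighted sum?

D1

D1: 5·4.7 + 5·0 = 23.5
D2: 5·15.6 + 5·0 = 78.0
D3: 5·6.5 + 5·0 = 32.5
D4: 5·4.7 + 5·3 = 38.5
D5: 5·21.5 + 5·3 = 122.5
D6: 5·7.5 + 5·1 = 42.5
Lowest: D1 at 23.5.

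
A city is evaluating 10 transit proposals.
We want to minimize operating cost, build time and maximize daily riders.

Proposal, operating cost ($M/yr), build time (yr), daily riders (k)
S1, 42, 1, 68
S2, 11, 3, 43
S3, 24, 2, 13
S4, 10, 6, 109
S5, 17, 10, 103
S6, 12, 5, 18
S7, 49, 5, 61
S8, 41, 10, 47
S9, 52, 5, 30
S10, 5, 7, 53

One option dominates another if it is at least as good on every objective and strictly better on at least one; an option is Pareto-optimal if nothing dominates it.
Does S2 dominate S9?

Yes

S2 vs S9: operating cost 11≤52, build time 3≤5, daily riders 43≥30 — S2 is at least as good on every objective with at least one strict improvement.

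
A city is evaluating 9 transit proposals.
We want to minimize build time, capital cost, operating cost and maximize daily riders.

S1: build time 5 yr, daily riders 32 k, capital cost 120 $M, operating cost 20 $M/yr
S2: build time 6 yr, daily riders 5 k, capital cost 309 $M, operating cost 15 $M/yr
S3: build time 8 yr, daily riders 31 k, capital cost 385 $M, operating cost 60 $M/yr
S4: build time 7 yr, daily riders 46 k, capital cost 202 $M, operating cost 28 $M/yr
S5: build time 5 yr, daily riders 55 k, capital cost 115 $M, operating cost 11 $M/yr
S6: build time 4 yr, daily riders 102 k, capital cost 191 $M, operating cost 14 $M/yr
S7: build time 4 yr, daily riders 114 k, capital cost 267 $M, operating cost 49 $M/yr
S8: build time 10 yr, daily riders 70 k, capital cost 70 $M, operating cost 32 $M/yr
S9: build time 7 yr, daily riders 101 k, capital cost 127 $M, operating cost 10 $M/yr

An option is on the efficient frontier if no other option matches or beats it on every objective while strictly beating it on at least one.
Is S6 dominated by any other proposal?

S1: worse on build time (5 vs 4).
S2: worse on build time (6 vs 4).
S3: worse on build time (8 vs 4).
S4: worse on build time (7 vs 4).
S5: worse on build time (5 vs 4).
S7: worse on capital cost (267 vs 191).
S8: worse on build time (10 vs 4).
S9: worse on build time (7 vs 4).
No option is at least as good as S6 on every objective and strictly better on one.

No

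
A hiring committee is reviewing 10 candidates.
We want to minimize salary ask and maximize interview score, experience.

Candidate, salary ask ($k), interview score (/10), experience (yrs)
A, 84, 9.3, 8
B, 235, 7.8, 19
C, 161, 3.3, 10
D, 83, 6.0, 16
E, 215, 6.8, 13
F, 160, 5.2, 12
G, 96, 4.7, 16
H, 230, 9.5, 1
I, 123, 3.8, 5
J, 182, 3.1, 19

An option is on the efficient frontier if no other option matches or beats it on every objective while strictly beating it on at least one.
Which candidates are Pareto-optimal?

A: not dominated.
B: not dominated.
C: dominated by D (salary ask 83≤161, interview score 6.0≥3.3, experience 16≥10).
D: not dominated (best salary ask).
E: not dominated.
F: dominated by D (salary ask 83≤160, interview score 6.0≥5.2, experience 16≥12).
G: dominated by D (salary ask 83≤96, interview score 6.0≥4.7, experience 16≥16).
H: not dominated (best interview score).
I: dominated by A (salary ask 84≤123, interview score 9.3≥3.8, experience 8≥5).
J: not dominated.

A, B, D, E, H, J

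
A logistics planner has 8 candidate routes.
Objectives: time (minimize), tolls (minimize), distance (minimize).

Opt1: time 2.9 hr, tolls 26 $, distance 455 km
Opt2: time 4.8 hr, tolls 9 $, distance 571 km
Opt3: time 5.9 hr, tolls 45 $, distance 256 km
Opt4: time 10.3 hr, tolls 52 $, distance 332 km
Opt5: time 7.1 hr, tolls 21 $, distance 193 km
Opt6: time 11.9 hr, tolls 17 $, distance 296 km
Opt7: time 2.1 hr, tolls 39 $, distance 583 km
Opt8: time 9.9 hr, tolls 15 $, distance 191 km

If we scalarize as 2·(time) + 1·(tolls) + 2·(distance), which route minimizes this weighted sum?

Opt8

Opt1: 2·2.9 + 1·26 + 2·455 = 941.8
Opt2: 2·4.8 + 1·9 + 2·571 = 1160.6
Opt3: 2·5.9 + 1·45 + 2·256 = 568.8
Opt4: 2·10.3 + 1·52 + 2·332 = 736.6
Opt5: 2·7.1 + 1·21 + 2·193 = 421.2
Opt6: 2·11.9 + 1·17 + 2·296 = 632.8
Opt7: 2·2.1 + 1·39 + 2·583 = 1209.2
Opt8: 2·9.9 + 1·15 + 2·191 = 416.8
Lowest: Opt8 at 416.8.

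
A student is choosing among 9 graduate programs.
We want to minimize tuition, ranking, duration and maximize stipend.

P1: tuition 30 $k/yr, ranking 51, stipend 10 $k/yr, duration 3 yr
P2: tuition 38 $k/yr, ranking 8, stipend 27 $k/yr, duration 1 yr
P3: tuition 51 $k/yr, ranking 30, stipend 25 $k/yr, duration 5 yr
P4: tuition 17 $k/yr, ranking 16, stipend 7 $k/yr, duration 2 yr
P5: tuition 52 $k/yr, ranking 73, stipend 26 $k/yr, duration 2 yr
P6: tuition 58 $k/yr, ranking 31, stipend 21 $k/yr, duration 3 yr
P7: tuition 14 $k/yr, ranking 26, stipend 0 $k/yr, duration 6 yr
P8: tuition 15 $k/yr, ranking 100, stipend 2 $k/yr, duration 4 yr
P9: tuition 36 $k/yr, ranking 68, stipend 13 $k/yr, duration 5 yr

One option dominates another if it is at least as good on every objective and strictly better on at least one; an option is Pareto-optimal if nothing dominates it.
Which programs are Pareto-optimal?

P1, P2, P4, P7, P8, P9

P1: not dominated.
P2: not dominated (best ranking).
P3: dominated by P2 (tuition 38≤51, ranking 8≤30, stipend 27≥25, duration 1≤5).
P4: not dominated.
P5: dominated by P2 (tuition 38≤52, ranking 8≤73, stipend 27≥26, duration 1≤2).
P6: dominated by P2 (tuition 38≤58, ranking 8≤31, stipend 27≥21, duration 1≤3).
P7: not dominated (best tuition).
P8: not dominated.
P9: not dominated.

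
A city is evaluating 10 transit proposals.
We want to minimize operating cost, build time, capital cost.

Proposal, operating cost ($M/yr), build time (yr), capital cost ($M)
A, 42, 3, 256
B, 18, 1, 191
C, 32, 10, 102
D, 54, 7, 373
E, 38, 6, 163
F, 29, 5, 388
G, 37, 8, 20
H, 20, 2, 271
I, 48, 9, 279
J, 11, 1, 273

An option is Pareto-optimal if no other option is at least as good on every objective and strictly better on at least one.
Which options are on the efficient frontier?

B, C, E, G, J

A: dominated by B (operating cost 18≤42, build time 1≤3, capital cost 191≤256).
B: not dominated.
C: not dominated.
D: dominated by A (operating cost 42≤54, build time 3≤7, capital cost 256≤373).
E: not dominated.
F: dominated by B (operating cost 18≤29, build time 1≤5, capital cost 191≤388).
G: not dominated (best capital cost).
H: dominated by B (operating cost 18≤20, build time 1≤2, capital cost 191≤271).
I: dominated by A (operating cost 42≤48, build time 3≤9, capital cost 256≤279).
J: not dominated (best operating cost).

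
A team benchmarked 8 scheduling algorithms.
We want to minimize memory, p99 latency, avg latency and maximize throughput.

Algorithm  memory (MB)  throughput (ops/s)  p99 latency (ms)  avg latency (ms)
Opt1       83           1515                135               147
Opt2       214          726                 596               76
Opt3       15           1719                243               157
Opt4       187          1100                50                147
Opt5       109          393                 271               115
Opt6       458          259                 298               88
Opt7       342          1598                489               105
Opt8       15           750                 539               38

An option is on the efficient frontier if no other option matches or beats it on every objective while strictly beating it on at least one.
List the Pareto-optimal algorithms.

Opt1: not dominated.
Opt2: dominated by Opt8 (memory 15≤214, throughput 750≥726, p99 latency 539≤596, avg latency 38≤76).
Opt3: not dominated (best throughput).
Opt4: not dominated (best p99 latency).
Opt5: not dominated.
Opt6: not dominated.
Opt7: not dominated.
Opt8: not dominated (best avg latency).

Opt1, Opt3, Opt4, Opt5, Opt6, Opt7, Opt8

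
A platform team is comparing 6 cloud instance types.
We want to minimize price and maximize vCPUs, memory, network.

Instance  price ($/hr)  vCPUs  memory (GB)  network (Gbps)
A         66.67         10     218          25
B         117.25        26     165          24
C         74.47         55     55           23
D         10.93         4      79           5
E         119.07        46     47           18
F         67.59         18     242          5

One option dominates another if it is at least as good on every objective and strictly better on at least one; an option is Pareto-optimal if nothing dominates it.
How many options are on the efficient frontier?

5

A: not dominated (best network).
B: not dominated.
C: not dominated (best vCPUs).
D: not dominated (best price).
E: dominated by C (price 74.47≤119.07, vCPUs 55≥46, memory 55≥47, network 23≥18).
F: not dominated (best memory).
Pareto-optimal: A, B, C, D, F → 5.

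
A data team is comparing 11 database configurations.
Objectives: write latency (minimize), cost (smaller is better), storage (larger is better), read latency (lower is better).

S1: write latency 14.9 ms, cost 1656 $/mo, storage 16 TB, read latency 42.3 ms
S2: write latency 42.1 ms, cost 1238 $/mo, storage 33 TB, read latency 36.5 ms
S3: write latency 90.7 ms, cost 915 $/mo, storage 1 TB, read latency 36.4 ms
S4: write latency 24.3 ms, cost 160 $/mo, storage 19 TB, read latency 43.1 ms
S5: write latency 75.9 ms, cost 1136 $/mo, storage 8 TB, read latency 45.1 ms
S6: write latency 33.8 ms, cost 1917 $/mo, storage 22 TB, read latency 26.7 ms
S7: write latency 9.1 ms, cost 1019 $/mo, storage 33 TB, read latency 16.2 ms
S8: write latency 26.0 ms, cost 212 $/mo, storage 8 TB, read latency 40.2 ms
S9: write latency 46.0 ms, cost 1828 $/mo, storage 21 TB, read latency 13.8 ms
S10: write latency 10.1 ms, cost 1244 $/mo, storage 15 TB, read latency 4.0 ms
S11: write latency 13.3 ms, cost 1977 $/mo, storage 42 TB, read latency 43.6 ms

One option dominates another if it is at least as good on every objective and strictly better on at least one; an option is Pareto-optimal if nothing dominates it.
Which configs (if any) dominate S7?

none

S1: worse on write latency (14.9 vs 9.1).
S2: worse on write latency (42.1 vs 9.1).
S3: worse on write latency (90.7 vs 9.1).
S4: worse on write latency (24.3 vs 9.1).
S5: worse on write latency (75.9 vs 9.1).
S6: worse on write latency (33.8 vs 9.1).
S8: worse on write latency (26.0 vs 9.1).
S9: worse on write latency (46.0 vs 9.1).
S10: worse on write latency (10.1 vs 9.1).
S11: worse on write latency (13.3 vs 9.1).
No option dominates S7.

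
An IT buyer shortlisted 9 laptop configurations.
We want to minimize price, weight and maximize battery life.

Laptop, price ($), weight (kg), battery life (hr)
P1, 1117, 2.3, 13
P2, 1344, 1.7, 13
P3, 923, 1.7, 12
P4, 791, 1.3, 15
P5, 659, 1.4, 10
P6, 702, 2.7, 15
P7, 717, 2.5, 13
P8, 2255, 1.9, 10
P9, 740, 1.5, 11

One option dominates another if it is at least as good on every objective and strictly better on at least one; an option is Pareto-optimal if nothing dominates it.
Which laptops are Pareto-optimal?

P1: dominated by P4 (price 791≤1117, weight 1.3≤2.3, battery life 15≥13).
P2: dominated by P4 (price 791≤1344, weight 1.3≤1.7, battery life 15≥13).
P3: dominated by P4 (price 791≤923, weight 1.3≤1.7, battery life 15≥12).
P4: not dominated (best weight).
P5: not dominated (best price).
P6: not dominated.
P7: not dominated.
P8: dominated by P2 (price 1344≤2255, weight 1.7≤1.9, battery life 13≥10).
P9: not dominated.

P4, P5, P6, P7, P9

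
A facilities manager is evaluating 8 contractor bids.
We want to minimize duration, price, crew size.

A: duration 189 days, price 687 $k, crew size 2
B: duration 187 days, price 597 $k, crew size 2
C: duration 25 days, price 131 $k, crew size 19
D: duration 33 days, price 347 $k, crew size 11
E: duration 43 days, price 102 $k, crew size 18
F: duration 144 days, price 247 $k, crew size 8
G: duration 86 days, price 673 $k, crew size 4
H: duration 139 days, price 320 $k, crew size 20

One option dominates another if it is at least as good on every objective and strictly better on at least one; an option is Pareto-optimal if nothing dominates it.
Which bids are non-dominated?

B, C, D, E, F, G

A: dominated by B (duration 187≤189, price 597≤687, crew size 2≤2).
B: not dominated.
C: not dominated (best duration).
D: not dominated.
E: not dominated (best price).
F: not dominated.
G: not dominated.
H: dominated by C (duration 25≤139, price 131≤320, crew size 19≤20).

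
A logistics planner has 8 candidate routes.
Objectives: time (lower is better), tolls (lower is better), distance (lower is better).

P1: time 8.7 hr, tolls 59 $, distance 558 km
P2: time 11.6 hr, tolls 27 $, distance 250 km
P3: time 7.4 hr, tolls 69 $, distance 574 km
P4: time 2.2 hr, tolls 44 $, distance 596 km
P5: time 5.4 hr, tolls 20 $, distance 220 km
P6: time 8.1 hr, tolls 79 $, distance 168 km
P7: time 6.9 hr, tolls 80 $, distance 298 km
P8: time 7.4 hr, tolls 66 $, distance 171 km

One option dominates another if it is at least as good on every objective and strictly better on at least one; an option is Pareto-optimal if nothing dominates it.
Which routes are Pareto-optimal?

P4, P5, P6, P8

P1: dominated by P5 (time 5.4≤8.7, tolls 20≤59, distance 220≤558).
P2: dominated by P5 (time 5.4≤11.6, tolls 20≤27, distance 220≤250).
P3: dominated by P5 (time 5.4≤7.4, tolls 20≤69, distance 220≤574).
P4: not dominated (best time).
P5: not dominated (best tolls).
P6: not dominated (best distance).
P7: dominated by P5 (time 5.4≤6.9, tolls 20≤80, distance 220≤298).
P8: not dominated.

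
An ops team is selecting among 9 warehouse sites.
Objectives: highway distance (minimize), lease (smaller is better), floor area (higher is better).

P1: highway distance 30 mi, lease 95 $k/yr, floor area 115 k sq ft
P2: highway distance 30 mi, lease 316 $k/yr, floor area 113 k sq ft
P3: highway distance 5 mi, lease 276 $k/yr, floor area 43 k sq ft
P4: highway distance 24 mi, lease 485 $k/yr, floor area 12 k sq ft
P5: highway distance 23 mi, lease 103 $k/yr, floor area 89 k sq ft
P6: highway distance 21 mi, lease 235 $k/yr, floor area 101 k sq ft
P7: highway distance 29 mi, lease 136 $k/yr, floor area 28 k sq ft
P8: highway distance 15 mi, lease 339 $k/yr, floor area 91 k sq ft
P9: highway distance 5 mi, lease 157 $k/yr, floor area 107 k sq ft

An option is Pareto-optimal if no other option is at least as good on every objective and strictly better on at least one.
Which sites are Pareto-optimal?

P1, P5, P9

P1: not dominated (best lease).
P2: dominated by P1 (highway distance 30≤30, lease 95≤316, floor area 115≥113).
P3: dominated by P9 (highway distance 5≤5, lease 157≤276, floor area 107≥43).
P4: dominated by P3 (highway distance 5≤24, lease 276≤485, floor area 43≥12).
P5: not dominated.
P6: dominated by P9 (highway distance 5≤21, lease 157≤235, floor area 107≥101).
P7: dominated by P5 (highway distance 23≤29, lease 103≤136, floor area 89≥28).
P8: dominated by P9 (highway distance 5≤15, lease 157≤339, floor area 107≥91).
P9: not dominated.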